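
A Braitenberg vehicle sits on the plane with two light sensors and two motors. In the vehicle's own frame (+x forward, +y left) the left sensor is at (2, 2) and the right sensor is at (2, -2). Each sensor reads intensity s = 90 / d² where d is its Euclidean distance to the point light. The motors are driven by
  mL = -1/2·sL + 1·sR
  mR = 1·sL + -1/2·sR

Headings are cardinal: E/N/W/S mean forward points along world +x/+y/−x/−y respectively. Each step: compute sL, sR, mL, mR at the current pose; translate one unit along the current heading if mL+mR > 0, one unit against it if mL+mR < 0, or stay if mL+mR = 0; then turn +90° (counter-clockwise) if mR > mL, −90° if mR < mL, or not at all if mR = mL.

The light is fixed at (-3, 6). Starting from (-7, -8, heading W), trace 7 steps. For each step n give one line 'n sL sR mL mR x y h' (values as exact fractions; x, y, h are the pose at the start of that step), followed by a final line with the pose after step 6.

n=0: pose=(-7,-8,W); sL=45/146, sR=1/2; mL=101/292, mR=17/292; mL+mR=59/146 → advance +1; mR−mL=-21/73 → turn -1·90°
n=1: pose=(-8,-8,N); sL=90/193, sR=10/17; mL=1165/3281, mR=565/3281; mL+mR=1730/3281 → advance +1; mR−mL=-600/3281 → turn -1·90°
n=2: pose=(-8,-7,E); sL=9/13, sR=5/13; mL=1/26, mR=1/2; mL+mR=7/13 → advance +1; mR−mL=6/13 → turn +1·90°
n=3: pose=(-7,-7,N); sL=90/157, sR=18/25; mL=1701/3925, mR=837/3925; mL+mR=2538/3925 → advance +1; mR−mL=-864/3925 → turn -1·90°
n=4: pose=(-7,-6,E); sL=45/52, sR=9/20; mL=9/520, mR=333/520; mL+mR=171/260 → advance +1; mR−mL=81/130 → turn +1·90°
n=5: pose=(-6,-6,N); sL=18/25, sR=90/101; mL=1341/2525, mR=693/2525; mL+mR=2034/2525 → advance +1; mR−mL=-648/2525 → turn -1·90°
n=6: pose=(-6,-5,E); sL=45/41, sR=9/17; mL=-27/1394, mR=1161/1394; mL+mR=567/697 → advance +1; mR−mL=594/697 → turn +1·90°

0 45/146 1/2 101/292 17/292 -7 -8 W
1 90/193 10/17 1165/3281 565/3281 -8 -8 N
2 9/13 5/13 1/26 1/2 -8 -7 E
3 90/157 18/25 1701/3925 837/3925 -7 -7 N
4 45/52 9/20 9/520 333/520 -7 -6 E
5 18/25 90/101 1341/2525 693/2525 -6 -6 N
6 45/41 9/17 -27/1394 1161/1394 -6 -5 E
final -5 -5 N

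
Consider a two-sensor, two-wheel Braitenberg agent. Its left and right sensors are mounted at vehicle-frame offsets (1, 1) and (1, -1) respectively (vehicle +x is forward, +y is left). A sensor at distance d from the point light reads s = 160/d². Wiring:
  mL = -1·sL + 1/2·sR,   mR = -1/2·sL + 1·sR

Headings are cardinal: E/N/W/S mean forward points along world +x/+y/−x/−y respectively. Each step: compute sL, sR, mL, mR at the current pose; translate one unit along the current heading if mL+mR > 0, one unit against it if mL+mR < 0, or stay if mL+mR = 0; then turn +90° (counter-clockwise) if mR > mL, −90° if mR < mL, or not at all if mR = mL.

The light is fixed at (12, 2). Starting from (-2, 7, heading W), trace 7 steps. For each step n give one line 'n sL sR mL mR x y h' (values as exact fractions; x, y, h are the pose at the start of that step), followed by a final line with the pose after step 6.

n=0: pose=(-2,7,W); sL=160/241, sR=160/261; mL=-22480/62901, mR=17680/62901; mL+mR=-1600/20967 → advance -1; mR−mL=40160/62901 → turn +1·90°
n=1: pose=(-1,7,S); sL=1, sR=40/53; mL=-33/53, mR=27/106; mL+mR=-39/106 → advance -1; mR−mL=93/106 → turn +1·90°
n=2: pose=(-1,8,E); sL=160/193, sR=160/169; mL=-11600/32617, mR=17360/32617; mL+mR=5760/32617 → advance +1; mR−mL=28960/32617 → turn +1·90°
n=3: pose=(0,8,N); sL=80/109, sR=16/17; mL=-488/1853, mR=1064/1853; mL+mR=576/1853 → advance +1; mR−mL=1552/1853 → turn +1·90°
n=4: pose=(0,9,W); sL=32/41, sR=160/233; mL=-4176/9553, mR=2832/9553; mL+mR=-1344/9553 → advance -1; mR−mL=7008/9553 → turn +1·90°
n=5: pose=(1,9,S); sL=20/17, sR=8/9; mL=-112/153, mR=46/153; mL+mR=-22/51 → advance -1; mR−mL=158/153 → turn +1·90°
n=6: pose=(1,10,E); sL=160/181, sR=160/149; mL=-9360/26969, mR=17040/26969; mL+mR=7680/26969 → advance +1; mR−mL=26400/26969 → turn +1·90°

0 160/241 160/261 -22480/62901 17680/62901 -2 7 W
1 1 40/53 -33/53 27/106 -1 7 S
2 160/193 160/169 -11600/32617 17360/32617 -1 8 E
3 80/109 16/17 -488/1853 1064/1853 0 8 N
4 32/41 160/233 -4176/9553 2832/9553 0 9 W
5 20/17 8/9 -112/153 46/153 1 9 S
6 160/181 160/149 -9360/26969 17040/26969 1 10 E
final 2 10 N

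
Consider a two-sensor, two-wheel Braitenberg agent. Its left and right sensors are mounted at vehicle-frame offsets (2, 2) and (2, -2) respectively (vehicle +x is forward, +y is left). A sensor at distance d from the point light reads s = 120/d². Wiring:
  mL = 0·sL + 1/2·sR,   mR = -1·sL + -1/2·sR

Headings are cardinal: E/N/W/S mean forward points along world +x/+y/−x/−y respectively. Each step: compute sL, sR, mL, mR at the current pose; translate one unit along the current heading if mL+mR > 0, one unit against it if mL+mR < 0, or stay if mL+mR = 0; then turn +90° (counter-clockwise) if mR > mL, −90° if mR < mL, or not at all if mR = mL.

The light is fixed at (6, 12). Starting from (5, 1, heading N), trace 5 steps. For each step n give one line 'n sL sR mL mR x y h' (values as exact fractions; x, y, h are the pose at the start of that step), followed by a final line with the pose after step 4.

0 4/3 60/41 30/41 -254/123 5 1 N
1 120/101 120/197 60/197 -29700/19897 5 0 E
2 30/49 30/53 15/53 -2325/2597 4 0 S
3 24/37 120/97 60/97 -4548/3589 4 1 W
4 4/3 60/41 30/41 -254/123 5 1 N
final 5 0 E

n=0: pose=(5,1,N); sL=4/3, sR=60/41; mL=30/41, mR=-254/123; mL+mR=-4/3 → advance -1; mR−mL=-344/123 → turn -1·90°
n=1: pose=(5,0,E); sL=120/101, sR=120/197; mL=60/197, mR=-29700/19897; mL+mR=-120/101 → advance -1; mR−mL=-35760/19897 → turn -1·90°
n=2: pose=(4,0,S); sL=30/49, sR=30/53; mL=15/53, mR=-2325/2597; mL+mR=-30/49 → advance -1; mR−mL=-3060/2597 → turn -1·90°
n=3: pose=(4,1,W); sL=24/37, sR=120/97; mL=60/97, mR=-4548/3589; mL+mR=-24/37 → advance -1; mR−mL=-6768/3589 → turn -1·90°
n=4: pose=(5,1,N); sL=4/3, sR=60/41; mL=30/41, mR=-254/123; mL+mR=-4/3 → advance -1; mR−mL=-344/123 → turn -1·90°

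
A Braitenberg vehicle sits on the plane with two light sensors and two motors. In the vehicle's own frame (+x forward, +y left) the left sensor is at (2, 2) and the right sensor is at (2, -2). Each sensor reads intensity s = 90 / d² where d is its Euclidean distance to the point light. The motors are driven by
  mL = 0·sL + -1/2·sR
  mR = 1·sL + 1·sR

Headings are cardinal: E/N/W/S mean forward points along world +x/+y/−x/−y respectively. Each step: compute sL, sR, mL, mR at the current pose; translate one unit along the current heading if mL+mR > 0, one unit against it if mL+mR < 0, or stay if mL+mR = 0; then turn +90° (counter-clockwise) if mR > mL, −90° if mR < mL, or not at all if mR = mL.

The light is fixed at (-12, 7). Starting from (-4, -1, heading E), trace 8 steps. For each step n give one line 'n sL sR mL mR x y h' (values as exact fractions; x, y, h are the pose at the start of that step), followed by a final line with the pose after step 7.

0 45/68 9/20 -9/40 189/170 -4 -1 E
1 18/17 90/157 -45/157 4356/2669 -3 -1 N
2 9/13 45/37 -45/74 918/481 -3 0 W
3 90/181 10/13 -5/13 2980/2353 -4 0 S
4 45/68 9/20 -9/40 189/170 -4 -1 E
5 18/17 90/157 -45/157 4356/2669 -3 -1 N
6 9/13 45/37 -45/74 918/481 -3 0 W
7 90/181 10/13 -5/13 2980/2353 -4 0 S
final -4 -1 E

n=0: pose=(-4,-1,E); sL=45/68, sR=9/20; mL=-9/40, mR=189/170; mL+mR=603/680 → advance +1; mR−mL=909/680 → turn +1·90°
n=1: pose=(-3,-1,N); sL=18/17, sR=90/157; mL=-45/157, mR=4356/2669; mL+mR=3591/2669 → advance +1; mR−mL=5121/2669 → turn +1·90°
n=2: pose=(-3,0,W); sL=9/13, sR=45/37; mL=-45/74, mR=918/481; mL+mR=1251/962 → advance +1; mR−mL=2421/962 → turn +1·90°
n=3: pose=(-4,0,S); sL=90/181, sR=10/13; mL=-5/13, mR=2980/2353; mL+mR=2075/2353 → advance +1; mR−mL=3885/2353 → turn +1·90°
n=4: pose=(-4,-1,E); sL=45/68, sR=9/20; mL=-9/40, mR=189/170; mL+mR=603/680 → advance +1; mR−mL=909/680 → turn +1·90°
n=5: pose=(-3,-1,N); sL=18/17, sR=90/157; mL=-45/157, mR=4356/2669; mL+mR=3591/2669 → advance +1; mR−mL=5121/2669 → turn +1·90°
n=6: pose=(-3,0,W); sL=9/13, sR=45/37; mL=-45/74, mR=918/481; mL+mR=1251/962 → advance +1; mR−mL=2421/962 → turn +1·90°
n=7: pose=(-4,0,S); sL=90/181, sR=10/13; mL=-5/13, mR=2980/2353; mL+mR=2075/2353 → advance +1; mR−mL=3885/2353 → turn +1·90°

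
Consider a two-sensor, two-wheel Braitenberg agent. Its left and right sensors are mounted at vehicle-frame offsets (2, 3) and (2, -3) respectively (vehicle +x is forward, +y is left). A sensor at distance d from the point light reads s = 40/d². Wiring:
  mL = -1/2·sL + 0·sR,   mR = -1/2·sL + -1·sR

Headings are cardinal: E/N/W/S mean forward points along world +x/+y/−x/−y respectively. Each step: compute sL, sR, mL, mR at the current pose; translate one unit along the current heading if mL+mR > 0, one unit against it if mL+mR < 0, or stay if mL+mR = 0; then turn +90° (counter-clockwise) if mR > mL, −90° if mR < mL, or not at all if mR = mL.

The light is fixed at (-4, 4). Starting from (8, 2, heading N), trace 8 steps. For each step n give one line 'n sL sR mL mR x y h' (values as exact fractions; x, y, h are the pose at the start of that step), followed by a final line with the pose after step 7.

n=0: pose=(8,2,N); sL=40/81, sR=8/45; mL=-20/81, mR=-172/405; mL+mR=-272/405 → advance -1; mR−mL=-8/45 → turn -1·90°
n=1: pose=(8,1,E); sL=10/49, sR=5/29; mL=-5/49, mR=-390/1421; mL+mR=-535/1421 → advance -1; mR−mL=-5/29 → turn -1·90°
n=2: pose=(7,1,S); sL=40/221, sR=40/89; mL=-20/221, mR=-10620/19669; mL+mR=-12400/19669 → advance -1; mR−mL=-40/89 → turn -1·90°
n=3: pose=(7,2,W); sL=20/53, sR=20/41; mL=-10/53, mR=-1470/2173; mL+mR=-1880/2173 → advance -1; mR−mL=-20/41 → turn -1·90°
n=4: pose=(8,2,N); sL=40/81, sR=8/45; mL=-20/81, mR=-172/405; mL+mR=-272/405 → advance -1; mR−mL=-8/45 → turn -1·90°
n=5: pose=(8,1,E); sL=10/49, sR=5/29; mL=-5/49, mR=-390/1421; mL+mR=-535/1421 → advance -1; mR−mL=-5/29 → turn -1·90°
n=6: pose=(7,1,S); sL=40/221, sR=40/89; mL=-20/221, mR=-10620/19669; mL+mR=-12400/19669 → advance -1; mR−mL=-40/89 → turn -1·90°
n=7: pose=(7,2,W); sL=20/53, sR=20/41; mL=-10/53, mR=-1470/2173; mL+mR=-1880/2173 → advance -1; mR−mL=-20/41 → turn -1·90°

0 40/81 8/45 -20/81 -172/405 8 2 N
1 10/49 5/29 -5/49 -390/1421 8 1 E
2 40/221 40/89 -20/221 -10620/19669 7 1 S
3 20/53 20/41 -10/53 -1470/2173 7 2 W
4 40/81 8/45 -20/81 -172/405 8 2 N
5 10/49 5/29 -5/49 -390/1421 8 1 E
6 40/221 40/89 -20/221 -10620/19669 7 1 S
7 20/53 20/41 -10/53 -1470/2173 7 2 W
final 8 2 N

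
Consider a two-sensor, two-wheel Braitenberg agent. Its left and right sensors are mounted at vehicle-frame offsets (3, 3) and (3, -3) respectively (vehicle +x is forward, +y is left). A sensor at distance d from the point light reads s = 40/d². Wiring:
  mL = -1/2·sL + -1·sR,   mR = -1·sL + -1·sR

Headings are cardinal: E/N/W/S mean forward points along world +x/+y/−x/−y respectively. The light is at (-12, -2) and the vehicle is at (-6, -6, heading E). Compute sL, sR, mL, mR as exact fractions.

20/41 4/13 -294/533 -424/533

left sensor world pos  = (-3, -3); dL² = 82
right sensor world pos = (-3, -9); dR² = 130
sL = 40/82 = 20/41
sR = 40/130 = 4/13
mL = -1/2·sL + -1·sR = -294/533
mR = -1·sL + -1·sR = -424/533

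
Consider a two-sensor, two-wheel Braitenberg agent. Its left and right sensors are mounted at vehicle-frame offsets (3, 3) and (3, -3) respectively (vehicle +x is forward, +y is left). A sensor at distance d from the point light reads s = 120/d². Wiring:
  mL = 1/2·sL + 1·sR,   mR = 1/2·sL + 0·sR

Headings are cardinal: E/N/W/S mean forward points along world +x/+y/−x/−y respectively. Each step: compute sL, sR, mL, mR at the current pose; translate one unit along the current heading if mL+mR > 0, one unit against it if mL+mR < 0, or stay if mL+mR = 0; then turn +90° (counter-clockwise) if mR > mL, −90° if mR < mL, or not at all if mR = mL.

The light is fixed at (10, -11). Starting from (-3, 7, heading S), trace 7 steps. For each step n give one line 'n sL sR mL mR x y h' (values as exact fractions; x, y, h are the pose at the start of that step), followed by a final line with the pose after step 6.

n=0: pose=(-3,7,S); sL=24/65, sR=120/481; mL=1044/2405, mR=12/65; mL+mR=1488/2405 → advance +1; mR−mL=-120/481 → turn -1·90°
n=1: pose=(-3,6,W); sL=30/113, sR=15/82; mL=2925/9266, mR=15/113; mL+mR=4155/9266 → advance +1; mR−mL=-15/82 → turn -1·90°
n=2: pose=(-4,6,N); sL=120/689, sR=120/521; mL=113940/358969, mR=60/689; mL+mR=145200/358969 → advance +1; mR−mL=-120/521 → turn -1·90°
n=3: pose=(-4,7,E); sL=60/281, sR=60/173; mL=22050/48613, mR=30/281; mL+mR=27240/48613 → advance +1; mR−mL=-60/173 → turn -1·90°
n=4: pose=(-3,7,S); sL=24/65, sR=120/481; mL=1044/2405, mR=12/65; mL+mR=1488/2405 → advance +1; mR−mL=-120/481 → turn -1·90°
n=5: pose=(-3,6,W); sL=30/113, sR=15/82; mL=2925/9266, mR=15/113; mL+mR=4155/9266 → advance +1; mR−mL=-15/82 → turn -1·90°
n=6: pose=(-4,6,N); sL=120/689, sR=120/521; mL=113940/358969, mR=60/689; mL+mR=145200/358969 → advance +1; mR−mL=-120/521 → turn -1·90°

0 24/65 120/481 1044/2405 12/65 -3 7 S
1 30/113 15/82 2925/9266 15/113 -3 6 W
2 120/689 120/521 113940/358969 60/689 -4 6 N
3 60/281 60/173 22050/48613 30/281 -4 7 E
4 24/65 120/481 1044/2405 12/65 -3 7 S
5 30/113 15/82 2925/9266 15/113 -3 6 W
6 120/689 120/521 113940/358969 60/689 -4 6 N
final -4 7 E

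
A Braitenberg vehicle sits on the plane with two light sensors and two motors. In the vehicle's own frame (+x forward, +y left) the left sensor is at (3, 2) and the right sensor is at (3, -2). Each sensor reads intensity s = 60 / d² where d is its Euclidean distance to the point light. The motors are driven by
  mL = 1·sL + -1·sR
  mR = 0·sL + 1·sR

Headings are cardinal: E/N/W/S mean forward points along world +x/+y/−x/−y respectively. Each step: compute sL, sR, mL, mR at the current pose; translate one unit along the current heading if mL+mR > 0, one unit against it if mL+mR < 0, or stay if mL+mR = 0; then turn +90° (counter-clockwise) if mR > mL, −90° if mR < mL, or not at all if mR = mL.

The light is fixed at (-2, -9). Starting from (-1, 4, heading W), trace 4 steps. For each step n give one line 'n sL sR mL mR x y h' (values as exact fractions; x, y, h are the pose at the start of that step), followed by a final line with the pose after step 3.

n=0: pose=(-1,4,W); sL=12/25, sR=60/229; mL=1248/5725, mR=60/229; mL+mR=12/25 → advance +1; mR−mL=252/5725 → turn +1·90°
n=1: pose=(-2,4,S); sL=15/26, sR=15/26; mL=0, mR=15/26; mL+mR=15/26 → advance +1; mR−mL=15/26 → turn +1·90°
n=2: pose=(-2,3,E); sL=12/41, sR=60/109; mL=-1152/4469, mR=60/109; mL+mR=12/41 → advance +1; mR−mL=3612/4469 → turn +1·90°
n=3: pose=(-1,3,N); sL=30/113, sR=10/39; mL=40/4407, mR=10/39; mL+mR=30/113 → advance +1; mR−mL=1090/4407 → turn +1·90°

0 12/25 60/229 1248/5725 60/229 -1 4 W
1 15/26 15/26 0 15/26 -2 4 S
2 12/41 60/109 -1152/4469 60/109 -2 3 E
3 30/113 10/39 40/4407 10/39 -1 3 N
final -1 4 W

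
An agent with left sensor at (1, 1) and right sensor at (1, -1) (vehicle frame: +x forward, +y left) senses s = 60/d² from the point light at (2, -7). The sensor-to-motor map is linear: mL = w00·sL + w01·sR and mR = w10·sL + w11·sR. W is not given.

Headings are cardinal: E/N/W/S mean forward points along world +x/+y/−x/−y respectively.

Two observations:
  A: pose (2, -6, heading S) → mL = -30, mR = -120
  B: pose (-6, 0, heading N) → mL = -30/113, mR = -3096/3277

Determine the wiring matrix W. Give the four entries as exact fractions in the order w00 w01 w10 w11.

0 -1/2 -1 -1

obs A: pose=(2,-6,S) → sL=60, sR=60, mL=-30, mR=-120
obs B: pose=(-6,0,N) → sL=12/29, sR=60/113, mL=-30/113, mR=-3096/3277
sensor matrix S = [[60, 60], [12/29, 60/113]]; det S = 23040/3277
solve [mL_A; mL_B] = S·[w00; w01] and [mR_A; mR_B] = S·[w10; w11]:
  w00 = 0, w01 = -1/2, w10 = -1, w11 = -1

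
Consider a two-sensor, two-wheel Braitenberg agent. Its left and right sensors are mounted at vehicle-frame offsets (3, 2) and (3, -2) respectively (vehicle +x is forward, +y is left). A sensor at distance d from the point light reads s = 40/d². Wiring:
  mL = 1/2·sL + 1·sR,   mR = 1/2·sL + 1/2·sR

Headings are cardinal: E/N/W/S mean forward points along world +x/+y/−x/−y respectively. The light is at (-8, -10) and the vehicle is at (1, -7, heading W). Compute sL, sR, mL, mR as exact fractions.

left sensor world pos  = (-2, -9); dL² = 37
right sensor world pos = (-2, -5); dR² = 61
sL = 40/37 = 40/37
sR = 40/61 = 40/61
mL = 1/2·sL + 1·sR = 2700/2257
mR = 1/2·sL + 1/2·sR = 1960/2257

40/37 40/61 2700/2257 1960/2257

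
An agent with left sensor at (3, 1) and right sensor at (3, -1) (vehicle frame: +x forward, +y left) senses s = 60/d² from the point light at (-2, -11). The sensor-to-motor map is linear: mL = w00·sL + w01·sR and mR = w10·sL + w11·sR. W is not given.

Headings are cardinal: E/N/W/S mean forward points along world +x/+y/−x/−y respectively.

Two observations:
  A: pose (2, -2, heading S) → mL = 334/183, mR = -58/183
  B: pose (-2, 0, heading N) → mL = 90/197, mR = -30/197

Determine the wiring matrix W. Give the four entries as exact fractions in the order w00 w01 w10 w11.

1/2 1 -1 1/2

obs A: pose=(2,-2,S) → sL=60/61, sR=4/3, mL=334/183, mR=-58/183
obs B: pose=(-2,0,N) → sL=60/197, sR=60/197, mL=90/197, mR=-30/197
sensor matrix S = [[60/61, 4/3], [60/197, 60/197]]; det S = -1280/12017
solve [mL_A; mL_B] = S·[w00; w01] and [mR_A; mR_B] = S·[w10; w11]:
  w00 = 1/2, w01 = 1, w10 = -1, w11 = 1/2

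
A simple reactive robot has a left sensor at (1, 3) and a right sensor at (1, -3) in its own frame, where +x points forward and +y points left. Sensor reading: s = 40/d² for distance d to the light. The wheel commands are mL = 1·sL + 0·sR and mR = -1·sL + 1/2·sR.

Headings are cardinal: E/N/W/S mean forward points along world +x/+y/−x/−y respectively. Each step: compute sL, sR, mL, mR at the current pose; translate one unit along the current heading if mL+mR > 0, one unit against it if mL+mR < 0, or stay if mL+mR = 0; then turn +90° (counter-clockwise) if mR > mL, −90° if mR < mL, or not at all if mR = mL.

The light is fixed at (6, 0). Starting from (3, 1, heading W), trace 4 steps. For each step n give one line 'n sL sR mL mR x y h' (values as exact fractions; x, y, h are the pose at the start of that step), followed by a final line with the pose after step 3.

n=0: pose=(3,1,W); sL=2, sR=5/4; mL=2, mR=-11/8; mL+mR=5/8 → advance +1; mR−mL=-27/8 → turn -1·90°
n=1: pose=(2,1,N); sL=40/53, sR=8; mL=40/53, mR=172/53; mL+mR=4 → advance +1; mR−mL=132/53 → turn +1·90°
n=2: pose=(2,2,W); sL=20/13, sR=4/5; mL=20/13, mR=-74/65; mL+mR=2/5 → advance +1; mR−mL=-174/65 → turn -1·90°
n=3: pose=(1,2,N); sL=40/73, sR=40/13; mL=40/73, mR=940/949; mL+mR=20/13 → advance +1; mR−mL=420/949 → turn +1·90°

0 2 5/4 2 -11/8 3 1 W
1 40/53 8 40/53 172/53 2 1 N
2 20/13 4/5 20/13 -74/65 2 2 W
3 40/73 40/13 40/73 940/949 1 2 N
final 1 3 W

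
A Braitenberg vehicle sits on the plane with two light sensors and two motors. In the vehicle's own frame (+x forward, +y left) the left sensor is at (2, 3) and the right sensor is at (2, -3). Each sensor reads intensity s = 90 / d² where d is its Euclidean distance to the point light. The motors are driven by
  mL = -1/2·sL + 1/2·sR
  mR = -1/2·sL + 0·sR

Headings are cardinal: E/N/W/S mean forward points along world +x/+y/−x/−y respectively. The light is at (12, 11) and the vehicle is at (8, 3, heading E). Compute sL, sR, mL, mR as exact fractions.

90/29 18/25 -864/725 -45/29

left sensor world pos  = (10, 6); dL² = 29
right sensor world pos = (10, 0); dR² = 125
sL = 90/29 = 90/29
sR = 90/125 = 18/25
mL = -1/2·sL + 1/2·sR = -864/725
mR = -1/2·sL + 0·sR = -45/29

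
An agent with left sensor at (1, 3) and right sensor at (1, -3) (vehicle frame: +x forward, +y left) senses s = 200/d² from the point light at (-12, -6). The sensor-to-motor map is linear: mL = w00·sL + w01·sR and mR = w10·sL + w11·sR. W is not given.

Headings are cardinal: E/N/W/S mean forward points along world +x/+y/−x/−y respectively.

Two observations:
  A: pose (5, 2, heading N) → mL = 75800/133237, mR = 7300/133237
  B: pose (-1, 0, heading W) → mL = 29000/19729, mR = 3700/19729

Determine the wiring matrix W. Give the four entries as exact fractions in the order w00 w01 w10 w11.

1/2 1/2 -1/2 1

obs A: pose=(5,2,N) → sL=200/277, sR=200/481, mL=75800/133237, mR=7300/133237
obs B: pose=(-1,0,W) → sL=200/109, sR=200/181, mL=29000/19729, mR=3700/19729
sensor matrix S = [[200/277, 200/481], [200/109, 200/181]]; det S = 91680000/2628632773
solve [mL_A; mL_B] = S·[w00; w01] and [mR_A; mR_B] = S·[w10; w11]:
  w00 = 1/2, w01 = 1/2, w10 = -1/2, w11 = 1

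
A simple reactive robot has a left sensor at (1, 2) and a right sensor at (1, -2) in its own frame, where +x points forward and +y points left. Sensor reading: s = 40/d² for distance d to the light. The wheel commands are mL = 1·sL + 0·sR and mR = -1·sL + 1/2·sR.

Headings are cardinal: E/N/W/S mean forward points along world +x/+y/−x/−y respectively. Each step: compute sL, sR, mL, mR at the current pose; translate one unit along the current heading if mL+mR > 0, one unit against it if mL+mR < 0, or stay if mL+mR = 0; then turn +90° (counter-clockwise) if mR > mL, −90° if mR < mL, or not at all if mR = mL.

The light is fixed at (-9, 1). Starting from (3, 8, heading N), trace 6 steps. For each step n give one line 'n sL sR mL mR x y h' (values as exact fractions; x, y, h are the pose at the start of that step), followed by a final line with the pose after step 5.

n=0: pose=(3,8,N); sL=10/41, sR=2/13; mL=10/41, mR=-89/533; mL+mR=1/13 → advance +1; mR−mL=-219/533 → turn -1·90°
n=1: pose=(3,9,E); sL=40/269, sR=8/41; mL=40/269, mR=-564/11029; mL+mR=4/41 → advance +1; mR−mL=-2204/11029 → turn -1·90°
n=2: pose=(4,9,S); sL=20/137, sR=4/17; mL=20/137, mR=-66/2329; mL+mR=2/17 → advance +1; mR−mL=-406/2329 → turn -1·90°
n=3: pose=(4,8,W); sL=40/169, sR=8/45; mL=40/169, mR=-1124/7605; mL+mR=4/45 → advance +1; mR−mL=-2924/7605 → turn -1·90°
n=4: pose=(3,8,N); sL=10/41, sR=2/13; mL=10/41, mR=-89/533; mL+mR=1/13 → advance +1; mR−mL=-219/533 → turn -1·90°
n=5: pose=(3,9,E); sL=40/269, sR=8/41; mL=40/269, mR=-564/11029; mL+mR=4/41 → advance +1; mR−mL=-2204/11029 → turn -1·90°

0 10/41 2/13 10/41 -89/533 3 8 N
1 40/269 8/41 40/269 -564/11029 3 9 E
2 20/137 4/17 20/137 -66/2329 4 9 S
3 40/169 8/45 40/169 -1124/7605 4 8 W
4 10/41 2/13 10/41 -89/533 3 8 N
5 40/269 8/41 40/269 -564/11029 3 9 E
final 4 9 S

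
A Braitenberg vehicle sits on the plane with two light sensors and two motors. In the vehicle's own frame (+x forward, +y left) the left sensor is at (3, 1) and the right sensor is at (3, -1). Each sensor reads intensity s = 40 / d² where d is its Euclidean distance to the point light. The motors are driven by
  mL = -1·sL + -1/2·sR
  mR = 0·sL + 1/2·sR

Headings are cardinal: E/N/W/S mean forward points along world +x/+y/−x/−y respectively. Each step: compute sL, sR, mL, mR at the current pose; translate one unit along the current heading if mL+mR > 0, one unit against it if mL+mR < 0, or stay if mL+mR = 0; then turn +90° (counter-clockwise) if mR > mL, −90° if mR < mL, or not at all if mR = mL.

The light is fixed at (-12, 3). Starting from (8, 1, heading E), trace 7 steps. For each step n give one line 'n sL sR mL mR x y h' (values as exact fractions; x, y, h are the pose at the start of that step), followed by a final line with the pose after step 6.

0 4/53 20/269 -1606/14257 10/269 8 1 E
1 8/65 40/401 -4508/26065 20/401 7 1 N
2 5/34 2/13 -99/442 1/13 7 0 W
3 40/477 40/397 -25420/189369 20/397 8 0 S
4 4/53 20/269 -1606/14257 10/269 8 1 E
5 8/65 40/401 -4508/26065 20/401 7 1 N
6 5/34 2/13 -99/442 1/13 7 0 W
final 8 0 S

n=0: pose=(8,1,E); sL=4/53, sR=20/269; mL=-1606/14257, mR=10/269; mL+mR=-4/53 → advance -1; mR−mL=2136/14257 → turn +1·90°
n=1: pose=(7,1,N); sL=8/65, sR=40/401; mL=-4508/26065, mR=20/401; mL+mR=-8/65 → advance -1; mR−mL=5808/26065 → turn +1·90°
n=2: pose=(7,0,W); sL=5/34, sR=2/13; mL=-99/442, mR=1/13; mL+mR=-5/34 → advance -1; mR−mL=133/442 → turn +1·90°
n=3: pose=(8,0,S); sL=40/477, sR=40/397; mL=-25420/189369, mR=20/397; mL+mR=-40/477 → advance -1; mR−mL=34960/189369 → turn +1·90°
n=4: pose=(8,1,E); sL=4/53, sR=20/269; mL=-1606/14257, mR=10/269; mL+mR=-4/53 → advance -1; mR−mL=2136/14257 → turn +1·90°
n=5: pose=(7,1,N); sL=8/65, sR=40/401; mL=-4508/26065, mR=20/401; mL+mR=-8/65 → advance -1; mR−mL=5808/26065 → turn +1·90°
n=6: pose=(7,0,W); sL=5/34, sR=2/13; mL=-99/442, mR=1/13; mL+mR=-5/34 → advance -1; mR−mL=133/442 → turn +1·90°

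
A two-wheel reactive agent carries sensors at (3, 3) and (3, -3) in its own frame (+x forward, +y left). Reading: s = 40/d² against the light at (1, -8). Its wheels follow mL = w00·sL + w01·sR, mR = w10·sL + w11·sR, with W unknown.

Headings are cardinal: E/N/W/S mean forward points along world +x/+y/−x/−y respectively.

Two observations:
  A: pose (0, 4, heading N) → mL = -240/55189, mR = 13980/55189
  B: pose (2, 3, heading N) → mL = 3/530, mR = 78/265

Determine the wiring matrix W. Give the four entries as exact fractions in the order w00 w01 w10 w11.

1/2 -1/2 1 1/2

obs A: pose=(0,4,N) → sL=40/241, sR=40/229, mL=-240/55189, mR=13980/55189
obs B: pose=(2,3,N) → sL=1/5, sR=10/53, mL=3/530, mR=78/265
sensor matrix S = [[40/241, 40/229], [1/5, 10/53]]; det S = -10584/2925017
solve [mL_A; mL_B] = S·[w00; w01] and [mR_A; mR_B] = S·[w10; w11]:
  w00 = 1/2, w01 = -1/2, w10 = 1, w11 = 1/2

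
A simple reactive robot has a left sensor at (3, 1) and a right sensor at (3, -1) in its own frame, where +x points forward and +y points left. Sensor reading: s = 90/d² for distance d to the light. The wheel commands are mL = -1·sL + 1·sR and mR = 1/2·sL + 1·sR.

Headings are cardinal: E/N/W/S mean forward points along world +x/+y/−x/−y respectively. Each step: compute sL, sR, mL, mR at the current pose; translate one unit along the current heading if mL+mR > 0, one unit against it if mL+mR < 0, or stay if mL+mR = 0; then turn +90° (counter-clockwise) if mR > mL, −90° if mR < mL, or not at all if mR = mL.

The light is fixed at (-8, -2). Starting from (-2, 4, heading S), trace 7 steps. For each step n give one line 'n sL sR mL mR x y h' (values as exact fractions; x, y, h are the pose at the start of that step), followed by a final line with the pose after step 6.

0 45/29 45/17 540/493 3375/986 -2 4 S
1 10/13 90/97 200/1261 1655/1261 -2 3 E
2 9/10 45/64 -63/320 369/320 -1 3 N
3 90/41 18/13 -432/533 1323/533 -1 4 W
4 45/29 45/17 540/493 3375/986 -2 4 S
5 10/13 90/97 200/1261 1655/1261 -2 3 E
6 9/10 45/64 -63/320 369/320 -1 3 N
final -1 4 W

n=0: pose=(-2,4,S); sL=45/29, sR=45/17; mL=540/493, mR=3375/986; mL+mR=4455/986 → advance +1; mR−mL=135/58 → turn +1·90°
n=1: pose=(-2,3,E); sL=10/13, sR=90/97; mL=200/1261, mR=1655/1261; mL+mR=1855/1261 → advance +1; mR−mL=15/13 → turn +1·90°
n=2: pose=(-1,3,N); sL=9/10, sR=45/64; mL=-63/320, mR=369/320; mL+mR=153/160 → advance +1; mR−mL=27/20 → turn +1·90°
n=3: pose=(-1,4,W); sL=90/41, sR=18/13; mL=-432/533, mR=1323/533; mL+mR=891/533 → advance +1; mR−mL=135/41 → turn +1·90°
n=4: pose=(-2,4,S); sL=45/29, sR=45/17; mL=540/493, mR=3375/986; mL+mR=4455/986 → advance +1; mR−mL=135/58 → turn +1·90°
n=5: pose=(-2,3,E); sL=10/13, sR=90/97; mL=200/1261, mR=1655/1261; mL+mR=1855/1261 → advance +1; mR−mL=15/13 → turn +1·90°
n=6: pose=(-1,3,N); sL=9/10, sR=45/64; mL=-63/320, mR=369/320; mL+mR=153/160 → advance +1; mR−mL=27/20 → turn +1·90°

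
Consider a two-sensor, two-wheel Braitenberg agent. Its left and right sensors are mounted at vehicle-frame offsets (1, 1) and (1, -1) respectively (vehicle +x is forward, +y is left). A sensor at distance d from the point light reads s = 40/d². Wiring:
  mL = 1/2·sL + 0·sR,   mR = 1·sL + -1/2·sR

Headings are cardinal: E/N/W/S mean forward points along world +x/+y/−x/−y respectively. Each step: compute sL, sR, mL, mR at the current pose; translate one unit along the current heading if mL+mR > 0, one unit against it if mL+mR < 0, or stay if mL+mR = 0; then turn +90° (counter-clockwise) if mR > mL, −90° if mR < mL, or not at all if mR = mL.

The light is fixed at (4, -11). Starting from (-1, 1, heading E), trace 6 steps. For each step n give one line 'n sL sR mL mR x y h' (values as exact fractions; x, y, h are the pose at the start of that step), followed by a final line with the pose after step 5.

0 8/37 40/137 4/37 356/5069 -1 1 E
1 4/13 20/73 2/13 162/949 0 1 S
2 40/153 40/109 20/153 1300/16677 0 0 E
3 5/13 10/29 5/26 80/377 1 0 S
4 8/25 8/17 4/25 36/425 1 -1 E
5 20/41 4/9 10/41 98/369 2 -1 S
final 2 -2 E

n=0: pose=(-1,1,E); sL=8/37, sR=40/137; mL=4/37, mR=356/5069; mL+mR=904/5069 → advance +1; mR−mL=-192/5069 → turn -1·90°
n=1: pose=(0,1,S); sL=4/13, sR=20/73; mL=2/13, mR=162/949; mL+mR=308/949 → advance +1; mR−mL=16/949 → turn +1·90°
n=2: pose=(0,0,E); sL=40/153, sR=40/109; mL=20/153, mR=1300/16677; mL+mR=1160/5559 → advance +1; mR−mL=-880/16677 → turn -1·90°
n=3: pose=(1,0,S); sL=5/13, sR=10/29; mL=5/26, mR=80/377; mL+mR=305/754 → advance +1; mR−mL=15/754 → turn +1·90°
n=4: pose=(1,-1,E); sL=8/25, sR=8/17; mL=4/25, mR=36/425; mL+mR=104/425 → advance +1; mR−mL=-32/425 → turn -1·90°
n=5: pose=(2,-1,S); sL=20/41, sR=4/9; mL=10/41, mR=98/369; mL+mR=188/369 → advance +1; mR−mL=8/369 → turn +1·90°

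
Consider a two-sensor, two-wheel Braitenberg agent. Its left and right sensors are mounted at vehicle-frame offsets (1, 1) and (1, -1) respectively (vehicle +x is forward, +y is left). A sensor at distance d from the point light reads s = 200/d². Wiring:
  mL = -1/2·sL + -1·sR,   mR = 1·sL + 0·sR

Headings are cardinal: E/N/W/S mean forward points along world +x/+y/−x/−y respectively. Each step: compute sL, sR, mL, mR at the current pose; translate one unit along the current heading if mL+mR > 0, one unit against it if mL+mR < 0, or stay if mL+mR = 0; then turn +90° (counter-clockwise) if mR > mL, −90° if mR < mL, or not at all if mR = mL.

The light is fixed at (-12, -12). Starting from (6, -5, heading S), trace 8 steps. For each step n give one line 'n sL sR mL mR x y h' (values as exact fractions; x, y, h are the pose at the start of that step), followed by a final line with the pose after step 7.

n=0: pose=(6,-5,S); sL=200/397, sR=8/13; mL=-4476/5161, mR=200/397; mL+mR=-1876/5161 → advance -1; mR−mL=7076/5161 → turn +1·90°
n=1: pose=(6,-4,E); sL=100/221, sR=20/41; mL=-6470/9061, mR=100/221; mL+mR=-2370/9061 → advance -1; mR−mL=10570/9061 → turn +1·90°
n=2: pose=(5,-4,N); sL=200/337, sR=40/81; mL=-21580/27297, mR=200/337; mL+mR=-5380/27297 → advance -1; mR−mL=37780/27297 → turn +1·90°
n=3: pose=(5,-5,W); sL=50/73, sR=5/8; mL=-565/584, mR=50/73; mL+mR=-165/584 → advance -1; mR−mL=965/584 → turn +1·90°
n=4: pose=(6,-5,S); sL=200/397, sR=8/13; mL=-4476/5161, mR=200/397; mL+mR=-1876/5161 → advance -1; mR−mL=7076/5161 → turn +1·90°
n=5: pose=(6,-4,E); sL=100/221, sR=20/41; mL=-6470/9061, mR=100/221; mL+mR=-2370/9061 → advance -1; mR−mL=10570/9061 → turn +1·90°
n=6: pose=(5,-4,N); sL=200/337, sR=40/81; mL=-21580/27297, mR=200/337; mL+mR=-5380/27297 → advance -1; mR−mL=37780/27297 → turn +1·90°
n=7: pose=(5,-5,W); sL=50/73, sR=5/8; mL=-565/584, mR=50/73; mL+mR=-165/584 → advance -1; mR−mL=965/584 → turn +1·90°

0 200/397 8/13 -4476/5161 200/397 6 -5 S
1 100/221 20/41 -6470/9061 100/221 6 -4 E
2 200/337 40/81 -21580/27297 200/337 5 -4 N
3 50/73 5/8 -565/584 50/73 5 -5 W
4 200/397 8/13 -4476/5161 200/397 6 -5 S
5 100/221 20/41 -6470/9061 100/221 6 -4 E
6 200/337 40/81 -21580/27297 200/337 5 -4 N
7 50/73 5/8 -565/584 50/73 5 -5 W
final 6 -5 S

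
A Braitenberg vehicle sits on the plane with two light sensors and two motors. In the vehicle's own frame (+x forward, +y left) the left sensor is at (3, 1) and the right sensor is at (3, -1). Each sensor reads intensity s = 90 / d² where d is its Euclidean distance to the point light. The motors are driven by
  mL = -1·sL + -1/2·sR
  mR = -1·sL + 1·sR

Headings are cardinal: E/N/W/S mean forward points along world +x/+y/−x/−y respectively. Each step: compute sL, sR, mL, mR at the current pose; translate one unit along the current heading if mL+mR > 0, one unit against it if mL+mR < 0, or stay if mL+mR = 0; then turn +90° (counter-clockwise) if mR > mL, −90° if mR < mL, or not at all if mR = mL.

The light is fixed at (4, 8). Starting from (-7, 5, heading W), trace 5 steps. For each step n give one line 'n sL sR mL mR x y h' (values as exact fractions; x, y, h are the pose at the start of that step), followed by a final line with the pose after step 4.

n=0: pose=(-7,5,W); sL=45/106, sR=9/20; mL=-1377/2120, mR=27/1060; mL+mR=-1323/2120 → advance -1; mR−mL=27/40 → turn +1·90°
n=1: pose=(-6,5,S); sL=10/13, sR=90/157; mL=-2155/2041, mR=-400/2041; mL+mR=-2555/2041 → advance -1; mR−mL=135/157 → turn +1·90°
n=2: pose=(-6,6,E); sL=9/5, sR=45/29; mL=-747/290, mR=-36/145; mL+mR=-819/290 → advance -1; mR−mL=135/58 → turn +1·90°
n=3: pose=(-7,6,N); sL=18/29, sR=90/101; mL=-3123/2929, mR=792/2929; mL+mR=-2331/2929 → advance -1; mR−mL=135/101 → turn +1·90°
n=4: pose=(-7,5,W); sL=45/106, sR=9/20; mL=-1377/2120, mR=27/1060; mL+mR=-1323/2120 → advance -1; mR−mL=27/40 → turn +1·90°

0 45/106 9/20 -1377/2120 27/1060 -7 5 W
1 10/13 90/157 -2155/2041 -400/2041 -6 5 S
2 9/5 45/29 -747/290 -36/145 -6 6 E
3 18/29 90/101 -3123/2929 792/2929 -7 6 N
4 45/106 9/20 -1377/2120 27/1060 -7 5 W
final -6 5 S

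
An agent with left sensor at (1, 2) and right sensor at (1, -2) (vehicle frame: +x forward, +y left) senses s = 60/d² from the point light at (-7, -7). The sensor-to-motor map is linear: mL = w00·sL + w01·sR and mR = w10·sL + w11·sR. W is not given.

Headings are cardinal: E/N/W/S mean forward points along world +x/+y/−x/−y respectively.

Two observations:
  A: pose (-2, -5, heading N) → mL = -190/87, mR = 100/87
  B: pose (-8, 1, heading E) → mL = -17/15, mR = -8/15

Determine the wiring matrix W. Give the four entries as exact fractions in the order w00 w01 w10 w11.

-1/2 -1/2 1/2 -1/2

obs A: pose=(-2,-5,N) → sL=10/3, sR=30/29, mL=-190/87, mR=100/87
obs B: pose=(-8,1,E) → sL=3/5, sR=5/3, mL=-17/15, mR=-8/15
sensor matrix S = [[10/3, 30/29], [3/5, 5/3]]; det S = 1288/261
solve [mL_A; mL_B] = S·[w00; w01] and [mR_A; mR_B] = S·[w10; w11]:
  w00 = -1/2, w01 = -1/2, w10 = 1/2, w11 = -1/2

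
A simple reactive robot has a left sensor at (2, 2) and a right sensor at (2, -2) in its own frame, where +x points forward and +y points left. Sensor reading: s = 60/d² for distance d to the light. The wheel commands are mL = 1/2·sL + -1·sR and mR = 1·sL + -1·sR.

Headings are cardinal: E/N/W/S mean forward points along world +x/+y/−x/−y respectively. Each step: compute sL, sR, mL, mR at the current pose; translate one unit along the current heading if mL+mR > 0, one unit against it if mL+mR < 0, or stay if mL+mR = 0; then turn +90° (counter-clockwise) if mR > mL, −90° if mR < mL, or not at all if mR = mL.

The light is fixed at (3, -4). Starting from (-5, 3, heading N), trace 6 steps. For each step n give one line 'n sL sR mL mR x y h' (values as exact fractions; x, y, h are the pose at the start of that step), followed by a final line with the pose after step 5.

0 60/181 20/39 -2450/7059 -1280/7059 -5 3 N
1 15/29 15/41 -255/2378 180/1189 -5 2 W
2 12/13 60/137 42/1781 864/1781 -6 2 S
3 30/49 30/29 -1035/1421 -600/1421 -6 1 E
4 60/193 60/113 -8190/21809 -4800/21809 -7 1 N
5 15/37 1/3 -29/222 8/111 -7 0 W
final -6 0 S

n=0: pose=(-5,3,N); sL=60/181, sR=20/39; mL=-2450/7059, mR=-1280/7059; mL+mR=-3730/7059 → advance -1; mR−mL=30/181 → turn +1·90°
n=1: pose=(-5,2,W); sL=15/29, sR=15/41; mL=-255/2378, mR=180/1189; mL+mR=105/2378 → advance +1; mR−mL=15/58 → turn +1·90°
n=2: pose=(-6,2,S); sL=12/13, sR=60/137; mL=42/1781, mR=864/1781; mL+mR=906/1781 → advance +1; mR−mL=6/13 → turn +1·90°
n=3: pose=(-6,1,E); sL=30/49, sR=30/29; mL=-1035/1421, mR=-600/1421; mL+mR=-1635/1421 → advance -1; mR−mL=15/49 → turn +1·90°
n=4: pose=(-7,1,N); sL=60/193, sR=60/113; mL=-8190/21809, mR=-4800/21809; mL+mR=-12990/21809 → advance -1; mR−mL=30/193 → turn +1·90°
n=5: pose=(-7,0,W); sL=15/37, sR=1/3; mL=-29/222, mR=8/111; mL+mR=-13/222 → advance -1; mR−mL=15/74 → turn +1·90°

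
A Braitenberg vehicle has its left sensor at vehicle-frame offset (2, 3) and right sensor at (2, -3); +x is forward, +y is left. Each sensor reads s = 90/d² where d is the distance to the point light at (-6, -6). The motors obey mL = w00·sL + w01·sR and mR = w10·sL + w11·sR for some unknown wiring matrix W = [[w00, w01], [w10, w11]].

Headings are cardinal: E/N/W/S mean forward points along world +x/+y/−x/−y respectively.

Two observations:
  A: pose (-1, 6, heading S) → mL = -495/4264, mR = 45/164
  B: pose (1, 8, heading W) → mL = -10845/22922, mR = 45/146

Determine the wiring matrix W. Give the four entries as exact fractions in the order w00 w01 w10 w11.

-1 1/2 1/2 0

obs A: pose=(-1,6,S) → sL=45/82, sR=45/52, mL=-495/4264, mR=45/164
obs B: pose=(1,8,W) → sL=45/73, sR=45/157, mL=-10845/22922, mR=45/146
sensor matrix S = [[45/82, 45/52], [45/73, 45/157]]; det S = -9191475/24434852
solve [mL_A; mL_B] = S·[w00; w01] and [mR_A; mR_B] = S·[w10; w11]:
  w00 = -1, w01 = 1/2, w10 = 1/2, w11 = 0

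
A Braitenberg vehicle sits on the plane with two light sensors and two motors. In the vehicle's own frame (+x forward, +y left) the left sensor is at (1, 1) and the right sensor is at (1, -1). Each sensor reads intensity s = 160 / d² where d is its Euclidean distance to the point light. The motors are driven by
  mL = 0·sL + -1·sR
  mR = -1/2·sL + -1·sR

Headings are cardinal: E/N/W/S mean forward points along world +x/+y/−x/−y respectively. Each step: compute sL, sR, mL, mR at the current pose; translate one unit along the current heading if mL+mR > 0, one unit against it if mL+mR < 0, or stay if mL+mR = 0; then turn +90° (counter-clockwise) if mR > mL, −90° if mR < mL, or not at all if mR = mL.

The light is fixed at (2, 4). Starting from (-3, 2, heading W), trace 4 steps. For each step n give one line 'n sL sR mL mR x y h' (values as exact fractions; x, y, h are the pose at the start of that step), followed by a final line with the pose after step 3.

0 32/9 160/37 -160/37 -2032/333 -3 2 W
1 80/13 16 -16 -248/13 -2 2 N
2 160/13 32/5 -32/5 -816/65 -2 1 E
3 5 40/13 -40/13 -145/26 -3 1 S
final -3 2 W

n=0: pose=(-3,2,W); sL=32/9, sR=160/37; mL=-160/37, mR=-2032/333; mL+mR=-3472/333 → advance -1; mR−mL=-16/9 → turn -1·90°
n=1: pose=(-2,2,N); sL=80/13, sR=16; mL=-16, mR=-248/13; mL+mR=-456/13 → advance -1; mR−mL=-40/13 → turn -1·90°
n=2: pose=(-2,1,E); sL=160/13, sR=32/5; mL=-32/5, mR=-816/65; mL+mR=-1232/65 → advance -1; mR−mL=-80/13 → turn -1·90°
n=3: pose=(-3,1,S); sL=5, sR=40/13; mL=-40/13, mR=-145/26; mL+mR=-225/26 → advance -1; mR−mL=-5/2 → turn -1·90°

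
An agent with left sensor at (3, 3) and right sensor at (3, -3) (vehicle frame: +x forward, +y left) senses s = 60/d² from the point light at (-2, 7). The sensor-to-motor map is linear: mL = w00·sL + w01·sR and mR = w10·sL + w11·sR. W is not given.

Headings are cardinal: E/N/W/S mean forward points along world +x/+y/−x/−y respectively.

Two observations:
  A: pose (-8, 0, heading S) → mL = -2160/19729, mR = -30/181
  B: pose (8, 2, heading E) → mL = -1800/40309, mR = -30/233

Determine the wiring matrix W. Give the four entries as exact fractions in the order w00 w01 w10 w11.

obs A: pose=(-8,0,S) → sL=60/109, sR=60/181, mL=-2160/19729, mR=-30/181
obs B: pose=(8,2,E) → sL=60/173, sR=60/233, mL=-1800/40309, mR=-30/233
sensor matrix S = [[60/109, 60/181], [60/173, 60/233]]; det S = 21297600/795256261
solve [mL_A; mL_B] = S·[w00; w01] and [mR_A; mR_B] = S·[w10; w11]:
  w00 = -1/2, w01 = 1/2, w10 = 0, w11 = -1/2

-1/2 1/2 0 -1/2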